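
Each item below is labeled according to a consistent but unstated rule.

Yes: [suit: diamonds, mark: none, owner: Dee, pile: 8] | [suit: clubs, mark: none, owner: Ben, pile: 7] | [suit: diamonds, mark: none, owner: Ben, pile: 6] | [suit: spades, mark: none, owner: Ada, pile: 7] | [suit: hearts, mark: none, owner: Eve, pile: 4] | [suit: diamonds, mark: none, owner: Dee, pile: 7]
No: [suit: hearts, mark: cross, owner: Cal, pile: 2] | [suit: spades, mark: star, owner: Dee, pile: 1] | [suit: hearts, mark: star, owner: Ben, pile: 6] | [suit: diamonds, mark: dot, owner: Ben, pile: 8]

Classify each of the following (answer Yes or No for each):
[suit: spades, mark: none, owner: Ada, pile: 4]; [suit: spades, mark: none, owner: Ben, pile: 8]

Yes, Yes

The rule appears to be: mark is none.
[suit: spades, mark: none, owner: Ada, pile: 4]: mark is none, checks out → Yes.
[suit: spades, mark: none, owner: Ben, pile: 8]: mark is none, checks out → Yes.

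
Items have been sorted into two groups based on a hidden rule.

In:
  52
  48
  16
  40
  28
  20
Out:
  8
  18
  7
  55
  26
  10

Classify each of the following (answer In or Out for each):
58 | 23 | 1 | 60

Out, Out, Out, In

Every 'In' example satisfies: multiple of 4 AND at least 10. None of the 'Out' examples do.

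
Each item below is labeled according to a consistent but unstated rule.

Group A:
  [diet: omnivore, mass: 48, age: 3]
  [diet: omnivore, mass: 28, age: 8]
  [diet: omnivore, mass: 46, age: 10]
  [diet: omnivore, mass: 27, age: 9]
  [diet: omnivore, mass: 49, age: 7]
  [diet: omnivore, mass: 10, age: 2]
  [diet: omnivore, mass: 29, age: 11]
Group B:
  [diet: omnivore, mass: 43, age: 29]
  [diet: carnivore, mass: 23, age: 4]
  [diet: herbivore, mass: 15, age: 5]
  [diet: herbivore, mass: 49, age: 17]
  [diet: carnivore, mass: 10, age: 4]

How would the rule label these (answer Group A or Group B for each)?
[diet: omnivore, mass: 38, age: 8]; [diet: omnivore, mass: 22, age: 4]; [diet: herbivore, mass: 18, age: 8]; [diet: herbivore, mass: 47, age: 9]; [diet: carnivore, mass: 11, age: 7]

Group A, Group A, Group B, Group B, Group B

All 'Group A' examples share one property — diet is omnivore AND age ≤ 11 — and every 'Group B' example lacks it.
[diet: omnivore, mass: 38, age: 8] — diet is omnivore, age = 8, hence Group A. [diet: omnivore, mass: 22, age: 4] — diet is omnivore, age = 4, hence Group A. [diet: herbivore, mass: 18, age: 8] — diet is herbivore, age = 8, hence Group B. [diet: herbivore, mass: 47, age: 9] — diet is herbivore, age = 9, hence Group B. [diet: carnivore, mass: 11, age: 7] — diet is carnivore, age = 7, hence Group B.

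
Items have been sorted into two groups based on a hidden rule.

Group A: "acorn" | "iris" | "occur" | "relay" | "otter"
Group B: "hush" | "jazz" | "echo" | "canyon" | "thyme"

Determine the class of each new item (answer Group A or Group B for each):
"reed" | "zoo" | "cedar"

Group A, Group B, Group A

The common property of the 'Group A' items is: contains 'r'. No 'Group B' item has it.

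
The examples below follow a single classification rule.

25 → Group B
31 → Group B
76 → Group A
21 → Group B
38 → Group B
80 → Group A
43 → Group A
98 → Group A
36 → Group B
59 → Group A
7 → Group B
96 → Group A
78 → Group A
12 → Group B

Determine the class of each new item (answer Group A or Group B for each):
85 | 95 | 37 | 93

Group A, Group A, Group B, Group A

Rule: at least 43. This holds for each 'Group A' example and fails for each 'Group B' one.
85: 85 ≥ 43 — meets the rule, so Group A. 95: 95 ≥ 43 — meets the rule, so Group A. 37: 37 < 43 — does not satisfy this, so Group B. 93: 93 ≥ 43 — meets the rule, so Group A.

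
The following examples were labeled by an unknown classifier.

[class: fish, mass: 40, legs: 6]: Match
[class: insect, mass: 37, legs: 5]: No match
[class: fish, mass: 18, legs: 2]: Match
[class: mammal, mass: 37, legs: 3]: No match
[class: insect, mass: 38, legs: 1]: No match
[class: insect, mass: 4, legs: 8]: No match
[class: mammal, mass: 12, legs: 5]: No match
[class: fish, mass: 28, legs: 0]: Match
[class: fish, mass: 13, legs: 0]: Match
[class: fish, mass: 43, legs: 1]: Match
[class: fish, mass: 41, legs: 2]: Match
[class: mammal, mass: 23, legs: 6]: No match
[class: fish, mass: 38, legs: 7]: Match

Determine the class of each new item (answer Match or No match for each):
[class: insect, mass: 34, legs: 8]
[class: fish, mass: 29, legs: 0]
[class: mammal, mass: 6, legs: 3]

The distinguishing property — class is fish — holds for all the 'Match' cases and none of the 'No match' cases.
[class: insect, mass: 34, legs: 8]: class is insect, does not fit → No match. [class: fish, mass: 29, legs: 0]: class is fish, passes → Match. [class: mammal, mass: 6, legs: 3]: class is mammal, does not fit → No match.

No match, Match, No match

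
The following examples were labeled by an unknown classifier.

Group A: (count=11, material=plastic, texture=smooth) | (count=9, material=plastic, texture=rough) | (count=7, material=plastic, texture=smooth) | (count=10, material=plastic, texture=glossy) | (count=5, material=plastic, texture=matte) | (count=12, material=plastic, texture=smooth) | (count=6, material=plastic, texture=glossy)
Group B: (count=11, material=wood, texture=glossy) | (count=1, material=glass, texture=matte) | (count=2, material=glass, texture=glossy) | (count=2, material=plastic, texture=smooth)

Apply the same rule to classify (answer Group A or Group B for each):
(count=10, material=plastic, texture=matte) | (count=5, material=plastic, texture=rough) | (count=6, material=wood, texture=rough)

Group A, Group A, Group B

A rule that fits every label: material is plastic AND count ≥ 5 — true of each 'Group A' example, false of each 'Group B' one.
(count=10, material=plastic, texture=matte): Group A (material is plastic, count = 10).
(count=5, material=plastic, texture=rough): Group A (material is plastic, count = 5).
(count=6, material=wood, texture=rough): Group B (material is wood, count = 6).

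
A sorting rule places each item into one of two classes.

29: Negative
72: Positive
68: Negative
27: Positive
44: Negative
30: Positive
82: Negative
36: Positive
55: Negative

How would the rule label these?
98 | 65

Negative, Negative

A rule that fits every label: multiple of 3 — true of each 'Positive' example, false of each 'Negative' one.
98 — 98 = 3·32 + 2, hence Negative. 65 — 65 = 3·21 + 2, hence Negative.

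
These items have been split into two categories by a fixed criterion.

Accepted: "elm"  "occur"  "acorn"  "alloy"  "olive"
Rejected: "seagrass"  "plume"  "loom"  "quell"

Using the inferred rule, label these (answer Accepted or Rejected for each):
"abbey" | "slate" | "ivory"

Accepted, Rejected, Accepted

Every 'Accepted' example satisfies: starts with a vowel. None of the 'Rejected' examples do.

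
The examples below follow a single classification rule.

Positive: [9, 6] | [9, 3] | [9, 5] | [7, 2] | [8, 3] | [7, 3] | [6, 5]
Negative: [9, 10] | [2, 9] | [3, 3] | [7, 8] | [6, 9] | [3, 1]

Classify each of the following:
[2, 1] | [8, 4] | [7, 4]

A rule that fits every label: first > second AND sum ≥ 6 — true of each 'Positive' example, false of each 'Negative' one.

Negative, Positive, Positive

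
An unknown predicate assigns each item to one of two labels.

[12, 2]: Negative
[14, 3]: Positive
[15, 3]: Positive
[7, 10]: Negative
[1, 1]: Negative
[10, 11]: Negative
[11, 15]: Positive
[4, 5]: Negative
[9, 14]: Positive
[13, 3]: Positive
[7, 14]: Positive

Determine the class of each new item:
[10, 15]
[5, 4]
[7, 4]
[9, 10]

Positive, Negative, Negative, Negative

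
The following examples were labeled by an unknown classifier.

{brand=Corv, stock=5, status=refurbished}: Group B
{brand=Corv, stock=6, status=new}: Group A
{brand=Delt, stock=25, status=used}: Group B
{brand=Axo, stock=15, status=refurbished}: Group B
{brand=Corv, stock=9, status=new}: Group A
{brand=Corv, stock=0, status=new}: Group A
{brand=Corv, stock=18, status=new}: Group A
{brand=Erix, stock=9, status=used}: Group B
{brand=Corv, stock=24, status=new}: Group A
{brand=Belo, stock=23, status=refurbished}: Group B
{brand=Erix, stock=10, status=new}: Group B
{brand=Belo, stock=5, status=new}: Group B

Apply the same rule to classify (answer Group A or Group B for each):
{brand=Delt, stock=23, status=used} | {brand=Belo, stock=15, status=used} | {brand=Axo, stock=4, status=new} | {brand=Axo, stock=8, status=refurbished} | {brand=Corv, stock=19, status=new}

All 'Group A' examples share one property — brand is Corv AND status is new — and every 'Group B' example lacks it.

Group B, Group B, Group B, Group B, Group A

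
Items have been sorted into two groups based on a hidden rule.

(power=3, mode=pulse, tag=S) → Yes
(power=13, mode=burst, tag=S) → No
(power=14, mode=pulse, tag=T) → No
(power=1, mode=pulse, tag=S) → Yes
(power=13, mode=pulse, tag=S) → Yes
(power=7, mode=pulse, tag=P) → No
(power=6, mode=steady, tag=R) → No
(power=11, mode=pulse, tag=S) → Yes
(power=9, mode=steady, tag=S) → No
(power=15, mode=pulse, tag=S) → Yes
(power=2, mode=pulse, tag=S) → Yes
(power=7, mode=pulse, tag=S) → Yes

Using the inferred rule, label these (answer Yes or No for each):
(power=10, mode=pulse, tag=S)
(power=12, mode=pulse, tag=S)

Yes, Yes

The common property of the 'Yes' items is: mode is pulse AND tag is S. No 'No' item has it.
(power=10, mode=pulse, tag=S): Yes (mode is pulse, tag is S). (power=12, mode=pulse, tag=S): Yes (mode is pulse, tag is S).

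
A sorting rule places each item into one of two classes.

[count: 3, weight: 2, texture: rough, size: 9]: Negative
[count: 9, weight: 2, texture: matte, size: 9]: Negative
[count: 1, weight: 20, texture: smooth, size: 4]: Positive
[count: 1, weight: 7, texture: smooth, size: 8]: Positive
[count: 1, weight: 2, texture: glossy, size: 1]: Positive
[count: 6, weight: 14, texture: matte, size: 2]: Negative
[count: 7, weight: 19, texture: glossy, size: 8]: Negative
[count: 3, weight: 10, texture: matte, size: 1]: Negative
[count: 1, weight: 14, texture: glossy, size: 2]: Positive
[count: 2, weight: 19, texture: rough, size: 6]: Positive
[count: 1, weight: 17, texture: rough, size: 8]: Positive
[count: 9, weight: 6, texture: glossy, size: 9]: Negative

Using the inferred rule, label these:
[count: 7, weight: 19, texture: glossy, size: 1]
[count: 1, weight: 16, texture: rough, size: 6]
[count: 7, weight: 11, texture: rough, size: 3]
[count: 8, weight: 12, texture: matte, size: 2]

Rule: count ≤ 2. This holds for each 'Positive' example and fails for each 'Negative' one.
Negative: [count: 7, weight: 19, texture: glossy, size: 1], since count = 7.
Positive: [count: 1, weight: 16, texture: rough, size: 6], since count = 1.
Negative: [count: 7, weight: 11, texture: rough, size: 3], since count = 7.
Negative: [count: 8, weight: 12, texture: matte, size: 2], since count = 8.

Negative, Positive, Negative, Negative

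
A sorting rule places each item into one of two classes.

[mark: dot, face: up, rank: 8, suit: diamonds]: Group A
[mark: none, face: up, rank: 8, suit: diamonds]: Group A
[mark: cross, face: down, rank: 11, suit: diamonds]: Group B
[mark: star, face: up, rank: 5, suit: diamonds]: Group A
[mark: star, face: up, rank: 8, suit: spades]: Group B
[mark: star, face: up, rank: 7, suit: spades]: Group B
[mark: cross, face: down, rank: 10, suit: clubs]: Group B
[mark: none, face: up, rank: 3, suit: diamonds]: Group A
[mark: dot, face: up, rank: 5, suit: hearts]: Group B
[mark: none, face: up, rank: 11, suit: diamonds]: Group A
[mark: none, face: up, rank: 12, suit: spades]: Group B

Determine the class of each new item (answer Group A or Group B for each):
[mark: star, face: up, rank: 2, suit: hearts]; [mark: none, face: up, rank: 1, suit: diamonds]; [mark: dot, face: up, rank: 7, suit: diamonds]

All 'Group A' examples share one property — face is up AND suit is diamonds — and every 'Group B' example lacks it.
[mark: star, face: up, rank: 2, suit: hearts]: Group B (face is up, suit is hearts).
[mark: none, face: up, rank: 1, suit: diamonds]: Group A (face is up, suit is diamonds).
[mark: dot, face: up, rank: 7, suit: diamonds]: Group A (face is up, suit is diamonds).

Group B, Group A, Group A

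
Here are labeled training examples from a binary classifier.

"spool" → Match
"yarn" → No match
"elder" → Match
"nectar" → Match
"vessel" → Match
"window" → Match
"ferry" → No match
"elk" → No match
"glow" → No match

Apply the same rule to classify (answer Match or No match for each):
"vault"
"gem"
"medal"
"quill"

All 'Match' examples share one property — has ≥ 2 vowels — and every 'No match' example lacks it.
"vault": 2 vowels — matches, so Match.
"gem": 1 vowel — fails the rule, so No match.
"medal": 2 vowels — matches, so Match.
"quill": 2 vowels — matches, so Match.

Match, No match, Match, Match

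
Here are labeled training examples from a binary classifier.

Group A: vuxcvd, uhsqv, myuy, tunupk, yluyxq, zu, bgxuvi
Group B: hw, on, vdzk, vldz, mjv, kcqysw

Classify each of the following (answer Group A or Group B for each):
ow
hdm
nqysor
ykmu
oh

Group B, Group B, Group B, Group A, Group B

The classifier is using: contains 'u'.
ow: no 'u', fails this test → Group B. hdm: no 'u', fails this test → Group B. nqysor: no 'u', fails this test → Group B. ykmu: has 'u', matches → Group A. oh: no 'u', fails this test → Group B.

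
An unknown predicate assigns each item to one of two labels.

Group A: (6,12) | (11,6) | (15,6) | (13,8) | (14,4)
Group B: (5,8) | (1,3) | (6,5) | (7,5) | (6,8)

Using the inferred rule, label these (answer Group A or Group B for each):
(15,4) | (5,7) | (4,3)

The pattern is that an item is 'Group A' exactly when: sum ≥ 17.
(15,4): Group A (15+4 = 19).
(5,7): Group B (5+7 = 12).
(4,3): Group B (4+3 = 7).

Group A, Group B, Group B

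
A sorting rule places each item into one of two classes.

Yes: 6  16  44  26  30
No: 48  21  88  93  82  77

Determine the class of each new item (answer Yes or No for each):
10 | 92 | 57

The distinguishing property — even AND at most 44 — holds for all the 'Yes' cases and none of the 'No' cases.

Yes, No, No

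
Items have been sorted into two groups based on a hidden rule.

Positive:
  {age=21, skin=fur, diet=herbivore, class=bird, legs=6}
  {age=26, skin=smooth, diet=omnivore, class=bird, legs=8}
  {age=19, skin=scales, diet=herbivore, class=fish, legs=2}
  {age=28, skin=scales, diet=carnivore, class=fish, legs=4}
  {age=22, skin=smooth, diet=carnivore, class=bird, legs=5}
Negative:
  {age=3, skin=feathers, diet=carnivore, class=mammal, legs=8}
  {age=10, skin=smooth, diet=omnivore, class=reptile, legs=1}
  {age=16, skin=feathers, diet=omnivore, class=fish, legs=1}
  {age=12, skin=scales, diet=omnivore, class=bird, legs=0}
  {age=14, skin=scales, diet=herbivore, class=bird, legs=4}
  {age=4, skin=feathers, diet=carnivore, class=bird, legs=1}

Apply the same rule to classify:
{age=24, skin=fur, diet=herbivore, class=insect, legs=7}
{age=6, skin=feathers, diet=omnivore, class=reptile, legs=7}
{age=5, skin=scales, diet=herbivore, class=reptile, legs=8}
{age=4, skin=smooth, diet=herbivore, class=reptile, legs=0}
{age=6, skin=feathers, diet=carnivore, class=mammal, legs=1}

Positive, Negative, Negative, Negative, Negative

The distinguishing property — age ≥ 19 — holds for all the 'Positive' cases and none of the 'Negative' cases.
{age=24, skin=fur, diet=herbivore, class=insect, legs=7}: age = 24, matches → Positive. {age=6, skin=feathers, diet=omnivore, class=reptile, legs=7}: age = 6, does not pass → Negative. {age=5, skin=scales, diet=herbivore, class=reptile, legs=8}: age = 5, does not pass → Negative. {age=4, skin=smooth, diet=herbivore, class=reptile, legs=0}: age = 4, does not pass → Negative. {age=6, skin=feathers, diet=carnivore, class=mammal, legs=1}: age = 6, does not pass → Negative.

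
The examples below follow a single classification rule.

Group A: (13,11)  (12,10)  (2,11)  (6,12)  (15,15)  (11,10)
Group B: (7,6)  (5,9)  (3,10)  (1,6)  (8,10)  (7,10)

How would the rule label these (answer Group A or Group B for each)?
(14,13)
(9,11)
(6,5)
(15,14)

Group A, Group A, Group B, Group A

The rule appears to be: max ≥ 11.
(14,13): max 14 — matches, so Group A. (9,11): max 11 — matches, so Group A. (6,5): max 6 — does not pass, so Group B. (15,14): max 15 — matches, so Group A.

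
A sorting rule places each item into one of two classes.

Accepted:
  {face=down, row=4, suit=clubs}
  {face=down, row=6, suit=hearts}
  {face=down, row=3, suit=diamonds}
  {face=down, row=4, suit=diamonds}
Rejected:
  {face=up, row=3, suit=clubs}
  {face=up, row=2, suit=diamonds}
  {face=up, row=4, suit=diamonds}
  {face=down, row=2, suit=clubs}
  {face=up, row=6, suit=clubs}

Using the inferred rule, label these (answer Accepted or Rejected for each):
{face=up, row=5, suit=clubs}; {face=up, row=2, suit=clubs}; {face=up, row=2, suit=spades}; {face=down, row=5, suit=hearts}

Rejected, Rejected, Rejected, Accepted

The simplest hypothesis consistent with all the labels is: face is down AND row ≥ 3.
{face=up, row=5, suit=clubs}: face is up, row = 5 — lacks this property, so Rejected. {face=up, row=2, suit=clubs}: face is up, row = 2 — lacks this property, so Rejected. {face=up, row=2, suit=spades}: face is up, row = 2 — lacks this property, so Rejected. {face=down, row=5, suit=hearts}: face is down, row = 5 — passes, so Accepted.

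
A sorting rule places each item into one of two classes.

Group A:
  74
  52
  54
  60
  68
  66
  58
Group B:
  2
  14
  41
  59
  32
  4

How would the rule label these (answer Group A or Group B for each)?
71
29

Every 'Group A' example satisfies: even AND at least 41. None of the 'Group B' examples do.
Group B: 71, since 71 is odd, 71 ≥ 41. Group B: 29, since 29 is odd, 29 < 41.

Group B, Group B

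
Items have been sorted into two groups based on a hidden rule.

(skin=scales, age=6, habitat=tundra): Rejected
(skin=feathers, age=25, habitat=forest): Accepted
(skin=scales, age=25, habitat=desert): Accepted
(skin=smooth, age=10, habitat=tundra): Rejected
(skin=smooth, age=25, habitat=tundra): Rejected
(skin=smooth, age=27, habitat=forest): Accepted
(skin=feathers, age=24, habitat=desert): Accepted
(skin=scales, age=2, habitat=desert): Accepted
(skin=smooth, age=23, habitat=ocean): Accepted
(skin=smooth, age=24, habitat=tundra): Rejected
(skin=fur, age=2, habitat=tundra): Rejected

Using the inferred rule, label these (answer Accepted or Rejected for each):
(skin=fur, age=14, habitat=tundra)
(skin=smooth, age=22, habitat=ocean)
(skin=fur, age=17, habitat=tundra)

Checking candidate rules against both groups, what survives is: habitat is not tundra.
(skin=fur, age=14, habitat=tundra) → habitat is tundra → Rejected. (skin=smooth, age=22, habitat=ocean) → habitat is ocean → Accepted. (skin=fur, age=17, habitat=tundra) → habitat is tundra → Rejected.

Rejected, Accepted, Rejected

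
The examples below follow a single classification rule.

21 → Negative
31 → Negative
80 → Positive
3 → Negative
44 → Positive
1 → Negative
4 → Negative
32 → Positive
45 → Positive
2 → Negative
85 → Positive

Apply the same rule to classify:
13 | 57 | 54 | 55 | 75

Negative, Positive, Positive, Positive, Positive

'Positive' ⟺ at least 32.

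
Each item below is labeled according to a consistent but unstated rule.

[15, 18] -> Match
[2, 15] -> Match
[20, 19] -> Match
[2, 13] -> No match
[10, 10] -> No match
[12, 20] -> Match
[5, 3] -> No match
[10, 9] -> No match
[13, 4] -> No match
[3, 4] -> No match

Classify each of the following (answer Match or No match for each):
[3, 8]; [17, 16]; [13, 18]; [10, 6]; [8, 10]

No match, Match, Match, No match, No match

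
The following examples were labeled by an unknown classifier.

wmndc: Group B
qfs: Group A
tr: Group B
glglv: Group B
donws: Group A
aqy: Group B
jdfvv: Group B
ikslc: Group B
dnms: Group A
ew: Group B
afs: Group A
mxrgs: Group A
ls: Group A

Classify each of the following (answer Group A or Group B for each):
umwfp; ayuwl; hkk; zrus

Checking candidate rules against both groups, what survives is: ends with 's'.
Group B: umwfp, since ends with 'p'. Group B: ayuwl, since ends with 'l'. Group B: hkk, since ends with 'k'. Group A: zrus, since ends with 's'.

Group B, Group B, Group B, Group A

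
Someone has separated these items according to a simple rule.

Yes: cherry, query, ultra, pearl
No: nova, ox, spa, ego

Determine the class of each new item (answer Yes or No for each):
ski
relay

The distinguishing property — contains 'r' — holds for all the 'Yes' cases and none of the 'No' cases.

No, Yes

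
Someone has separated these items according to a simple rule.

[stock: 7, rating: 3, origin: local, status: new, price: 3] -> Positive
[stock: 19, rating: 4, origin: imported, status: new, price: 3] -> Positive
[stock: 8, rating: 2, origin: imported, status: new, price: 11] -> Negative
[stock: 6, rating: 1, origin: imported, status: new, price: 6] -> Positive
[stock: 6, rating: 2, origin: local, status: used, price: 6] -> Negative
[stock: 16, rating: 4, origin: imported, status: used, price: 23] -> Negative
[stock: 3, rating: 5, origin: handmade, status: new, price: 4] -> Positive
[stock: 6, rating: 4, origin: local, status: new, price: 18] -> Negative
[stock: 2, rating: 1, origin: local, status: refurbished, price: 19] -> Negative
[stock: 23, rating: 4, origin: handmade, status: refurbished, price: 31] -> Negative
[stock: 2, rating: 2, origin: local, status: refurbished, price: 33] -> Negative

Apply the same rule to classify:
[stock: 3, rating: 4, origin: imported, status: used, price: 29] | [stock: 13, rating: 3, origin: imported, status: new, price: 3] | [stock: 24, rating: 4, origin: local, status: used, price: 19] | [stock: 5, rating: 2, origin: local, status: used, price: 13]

Every 'Positive' example satisfies: status is new AND price ≤ 6. None of the 'Negative' examples do.
[stock: 3, rating: 4, origin: imported, status: used, price: 29] — status is used, price = 29, hence Negative.
[stock: 13, rating: 3, origin: imported, status: new, price: 3] — status is new, price = 3, hence Positive.
[stock: 24, rating: 4, origin: local, status: used, price: 19] — status is used, price = 19, hence Negative.
[stock: 5, rating: 2, origin: local, status: used, price: 13] — status is used, price = 13, hence Negative.

Negative, Positive, Negative, Negative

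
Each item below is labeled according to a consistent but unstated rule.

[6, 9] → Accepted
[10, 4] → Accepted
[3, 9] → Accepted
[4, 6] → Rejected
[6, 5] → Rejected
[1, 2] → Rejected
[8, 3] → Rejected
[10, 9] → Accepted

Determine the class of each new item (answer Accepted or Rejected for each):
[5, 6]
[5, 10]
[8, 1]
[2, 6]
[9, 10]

Rule: sum ≥ 12. This holds for each 'Accepted' example and fails for each 'Rejected' one.
Rejected: [5, 6], since 5+6 = 11. Accepted: [5, 10], since 5+10 = 15. Rejected: [8, 1], since 8+1 = 9. Rejected: [2, 6], since 2+6 = 8. Accepted: [9, 10], since 9+10 = 19.

Rejected, Accepted, Rejected, Rejected, Accepted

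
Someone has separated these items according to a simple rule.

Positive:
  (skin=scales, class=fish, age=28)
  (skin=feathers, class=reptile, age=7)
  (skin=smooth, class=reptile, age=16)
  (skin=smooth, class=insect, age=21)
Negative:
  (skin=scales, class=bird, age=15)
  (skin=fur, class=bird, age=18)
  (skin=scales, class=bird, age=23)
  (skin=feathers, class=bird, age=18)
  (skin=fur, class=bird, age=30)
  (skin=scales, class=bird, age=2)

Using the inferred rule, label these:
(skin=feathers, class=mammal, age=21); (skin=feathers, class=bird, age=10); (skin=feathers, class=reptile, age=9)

Positive, Negative, Positive

The rule appears to be: class is not bird.
(skin=feathers, class=mammal, age=21): class is mammal, has this property → Positive.
(skin=feathers, class=bird, age=10): class is bird, does not fit → Negative.
(skin=feathers, class=reptile, age=9): class is reptile, has this property → Positive.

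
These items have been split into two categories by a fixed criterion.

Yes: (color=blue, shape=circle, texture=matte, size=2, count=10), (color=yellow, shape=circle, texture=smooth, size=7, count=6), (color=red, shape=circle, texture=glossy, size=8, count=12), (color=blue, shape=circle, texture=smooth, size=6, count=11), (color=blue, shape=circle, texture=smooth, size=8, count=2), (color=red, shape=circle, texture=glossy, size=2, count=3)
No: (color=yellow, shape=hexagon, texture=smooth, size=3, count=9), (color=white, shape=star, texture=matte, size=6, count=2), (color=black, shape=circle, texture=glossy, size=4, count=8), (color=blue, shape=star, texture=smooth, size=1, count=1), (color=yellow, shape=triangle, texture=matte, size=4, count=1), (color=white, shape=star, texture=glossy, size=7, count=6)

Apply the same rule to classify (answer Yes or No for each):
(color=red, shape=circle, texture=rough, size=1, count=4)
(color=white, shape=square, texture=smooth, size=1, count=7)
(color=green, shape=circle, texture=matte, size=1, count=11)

All 'Yes' examples share one property — shape is circle AND size ≠ 4 — and every 'No' example lacks it.
Yes: (color=red, shape=circle, texture=rough, size=1, count=4), since shape is circle, size = 1. No: (color=white, shape=square, texture=smooth, size=1, count=7), since shape is square, size = 1. Yes: (color=green, shape=circle, texture=matte, size=1, count=11), since shape is circle, size = 1.

Yes, No, Yes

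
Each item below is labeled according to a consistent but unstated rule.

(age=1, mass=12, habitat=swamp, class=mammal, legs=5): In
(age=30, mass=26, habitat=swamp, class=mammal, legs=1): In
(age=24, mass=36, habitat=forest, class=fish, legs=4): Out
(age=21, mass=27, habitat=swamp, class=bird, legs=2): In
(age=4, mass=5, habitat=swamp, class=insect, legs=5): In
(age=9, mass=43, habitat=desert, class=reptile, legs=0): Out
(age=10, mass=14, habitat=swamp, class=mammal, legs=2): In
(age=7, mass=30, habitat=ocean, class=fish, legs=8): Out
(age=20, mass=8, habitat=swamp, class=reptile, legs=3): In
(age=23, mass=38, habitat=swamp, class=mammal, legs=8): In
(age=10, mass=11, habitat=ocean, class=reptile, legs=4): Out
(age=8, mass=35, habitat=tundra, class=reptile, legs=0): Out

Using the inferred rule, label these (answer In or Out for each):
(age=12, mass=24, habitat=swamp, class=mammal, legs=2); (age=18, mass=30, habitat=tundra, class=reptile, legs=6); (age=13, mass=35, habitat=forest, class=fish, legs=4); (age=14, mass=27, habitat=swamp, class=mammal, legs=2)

The rule appears to be: habitat is swamp.
(age=12, mass=24, habitat=swamp, class=mammal, legs=2): In (habitat is swamp).
(age=18, mass=30, habitat=tundra, class=reptile, legs=6): Out (habitat is tundra).
(age=13, mass=35, habitat=forest, class=fish, legs=4): Out (habitat is forest).
(age=14, mass=27, habitat=swamp, class=mammal, legs=2): In (habitat is swamp).

In, Out, Out, In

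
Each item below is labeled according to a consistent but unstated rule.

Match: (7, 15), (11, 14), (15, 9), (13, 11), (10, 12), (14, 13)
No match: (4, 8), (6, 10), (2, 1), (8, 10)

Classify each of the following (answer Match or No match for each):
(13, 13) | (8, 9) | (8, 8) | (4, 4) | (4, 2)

The distinguishing property — sum ≥ 22 — holds for all the 'Match' cases and none of the 'No match' cases.

Match, No match, No match, No match, No match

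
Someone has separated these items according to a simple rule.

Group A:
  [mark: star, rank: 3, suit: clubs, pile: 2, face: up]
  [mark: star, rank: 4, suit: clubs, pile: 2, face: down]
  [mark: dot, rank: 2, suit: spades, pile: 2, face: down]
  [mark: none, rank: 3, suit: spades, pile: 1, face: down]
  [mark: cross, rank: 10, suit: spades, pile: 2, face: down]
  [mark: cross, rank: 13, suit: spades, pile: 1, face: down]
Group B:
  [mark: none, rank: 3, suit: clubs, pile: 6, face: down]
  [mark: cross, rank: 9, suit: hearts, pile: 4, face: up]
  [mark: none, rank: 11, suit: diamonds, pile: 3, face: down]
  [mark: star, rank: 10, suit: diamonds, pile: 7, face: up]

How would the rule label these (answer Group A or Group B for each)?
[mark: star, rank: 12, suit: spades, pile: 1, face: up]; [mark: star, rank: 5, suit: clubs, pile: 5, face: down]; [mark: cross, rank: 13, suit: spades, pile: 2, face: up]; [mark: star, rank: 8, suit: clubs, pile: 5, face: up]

Group A, Group B, Group A, Group B

The classifier is using: pile ≤ 2.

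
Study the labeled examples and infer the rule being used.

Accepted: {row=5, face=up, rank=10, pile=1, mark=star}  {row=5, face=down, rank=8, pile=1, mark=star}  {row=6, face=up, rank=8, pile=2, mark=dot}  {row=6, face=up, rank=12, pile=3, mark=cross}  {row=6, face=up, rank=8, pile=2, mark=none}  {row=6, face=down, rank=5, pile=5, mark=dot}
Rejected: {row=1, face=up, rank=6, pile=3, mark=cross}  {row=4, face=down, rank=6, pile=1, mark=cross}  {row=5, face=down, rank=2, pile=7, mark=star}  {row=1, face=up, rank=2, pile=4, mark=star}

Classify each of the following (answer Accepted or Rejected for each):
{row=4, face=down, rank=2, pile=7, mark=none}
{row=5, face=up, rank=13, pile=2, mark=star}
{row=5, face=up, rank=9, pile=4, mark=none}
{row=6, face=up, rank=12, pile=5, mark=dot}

Every 'Accepted' example satisfies: pile ≤ 5 AND row ≥ 5. None of the 'Rejected' examples do.

Rejected, Accepted, Accepted, Accepted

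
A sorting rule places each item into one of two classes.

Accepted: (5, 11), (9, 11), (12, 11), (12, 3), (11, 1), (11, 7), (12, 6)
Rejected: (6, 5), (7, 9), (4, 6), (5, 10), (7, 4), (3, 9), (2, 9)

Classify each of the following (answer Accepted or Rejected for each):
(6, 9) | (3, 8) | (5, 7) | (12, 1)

Rejected, Rejected, Rejected, Accepted

One predicate separates the groups cleanly: max ≥ 11.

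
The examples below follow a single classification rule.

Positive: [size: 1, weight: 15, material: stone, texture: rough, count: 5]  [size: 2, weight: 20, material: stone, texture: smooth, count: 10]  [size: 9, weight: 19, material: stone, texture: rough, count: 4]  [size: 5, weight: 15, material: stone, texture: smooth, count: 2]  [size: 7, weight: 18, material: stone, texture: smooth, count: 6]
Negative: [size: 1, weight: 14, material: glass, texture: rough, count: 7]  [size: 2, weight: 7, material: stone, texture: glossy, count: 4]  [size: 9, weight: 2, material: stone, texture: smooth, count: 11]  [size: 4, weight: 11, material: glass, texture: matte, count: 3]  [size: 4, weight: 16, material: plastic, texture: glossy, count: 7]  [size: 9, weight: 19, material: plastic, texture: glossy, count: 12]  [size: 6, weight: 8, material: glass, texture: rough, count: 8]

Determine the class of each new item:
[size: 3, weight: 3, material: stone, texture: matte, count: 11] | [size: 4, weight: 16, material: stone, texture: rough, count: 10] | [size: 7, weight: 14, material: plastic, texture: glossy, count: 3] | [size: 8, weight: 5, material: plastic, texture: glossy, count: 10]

Negative, Positive, Negative, Negative

The simplest hypothesis consistent with all the labels is: material is stone AND weight ≥ 8.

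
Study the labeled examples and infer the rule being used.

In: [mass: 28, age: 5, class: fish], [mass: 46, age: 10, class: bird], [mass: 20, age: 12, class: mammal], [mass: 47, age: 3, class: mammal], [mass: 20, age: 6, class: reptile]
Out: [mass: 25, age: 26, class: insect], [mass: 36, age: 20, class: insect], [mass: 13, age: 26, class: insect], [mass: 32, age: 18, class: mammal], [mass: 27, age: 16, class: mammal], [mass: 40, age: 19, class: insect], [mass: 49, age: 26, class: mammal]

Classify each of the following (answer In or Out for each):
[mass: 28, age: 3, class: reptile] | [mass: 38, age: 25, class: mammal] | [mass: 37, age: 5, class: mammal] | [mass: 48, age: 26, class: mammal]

In, Out, In, Out

The common property of the 'In' items is: age ≤ 12. No 'Out' item has it.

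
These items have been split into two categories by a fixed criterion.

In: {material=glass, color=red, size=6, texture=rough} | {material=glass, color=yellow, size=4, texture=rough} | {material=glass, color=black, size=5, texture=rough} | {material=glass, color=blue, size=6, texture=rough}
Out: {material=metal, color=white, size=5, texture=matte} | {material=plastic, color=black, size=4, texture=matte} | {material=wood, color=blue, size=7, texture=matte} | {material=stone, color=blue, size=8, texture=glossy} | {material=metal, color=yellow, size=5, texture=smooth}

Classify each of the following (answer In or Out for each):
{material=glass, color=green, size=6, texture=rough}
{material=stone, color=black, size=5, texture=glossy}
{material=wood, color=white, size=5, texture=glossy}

One predicate separates the groups cleanly: texture is rough.
In: {material=glass, color=green, size=6, texture=rough}, since texture is rough.
Out: {material=stone, color=black, size=5, texture=glossy}, since texture is glossy.
Out: {material=wood, color=white, size=5, texture=glossy}, since texture is glossy.

In, Out, Out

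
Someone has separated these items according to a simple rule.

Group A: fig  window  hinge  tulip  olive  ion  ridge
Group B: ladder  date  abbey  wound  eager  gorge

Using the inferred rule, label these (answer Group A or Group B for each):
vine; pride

The pattern is that an item is 'Group A' exactly when: contains 'i'.
vine → has 'i' → Group A. pride → has 'i' → Group A.

Group A, Group A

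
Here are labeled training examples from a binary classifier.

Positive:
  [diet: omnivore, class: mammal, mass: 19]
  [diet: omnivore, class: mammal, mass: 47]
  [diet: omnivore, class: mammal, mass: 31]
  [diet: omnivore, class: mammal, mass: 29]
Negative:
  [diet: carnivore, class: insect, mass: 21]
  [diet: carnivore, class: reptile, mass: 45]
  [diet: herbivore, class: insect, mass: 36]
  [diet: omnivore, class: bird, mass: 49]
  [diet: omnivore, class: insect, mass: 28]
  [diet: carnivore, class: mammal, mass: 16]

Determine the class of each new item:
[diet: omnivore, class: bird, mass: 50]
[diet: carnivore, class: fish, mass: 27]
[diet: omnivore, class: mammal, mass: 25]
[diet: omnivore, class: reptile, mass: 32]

Negative, Negative, Positive, Negative

'Positive' ⟺ class is mammal AND diet is omnivore.
[diet: omnivore, class: bird, mass: 50] → class is bird, diet is omnivore → Negative. [diet: carnivore, class: fish, mass: 27] → class is fish, diet is carnivore → Negative. [diet: omnivore, class: mammal, mass: 25] → class is mammal, diet is omnivore → Positive. [diet: omnivore, class: reptile, mass: 32] → class is reptile, diet is omnivore → Negative.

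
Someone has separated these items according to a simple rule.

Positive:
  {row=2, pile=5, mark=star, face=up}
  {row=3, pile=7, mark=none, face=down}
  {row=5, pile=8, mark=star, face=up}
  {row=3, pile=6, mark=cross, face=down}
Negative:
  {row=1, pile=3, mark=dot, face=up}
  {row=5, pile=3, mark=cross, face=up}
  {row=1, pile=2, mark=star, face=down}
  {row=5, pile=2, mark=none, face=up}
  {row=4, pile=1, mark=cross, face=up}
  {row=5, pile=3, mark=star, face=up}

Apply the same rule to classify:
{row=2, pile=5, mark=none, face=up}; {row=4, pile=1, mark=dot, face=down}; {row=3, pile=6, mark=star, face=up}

A rule that fits every label: pile ≥ 5 — true of each 'Positive' example, false of each 'Negative' one.
Positive: {row=2, pile=5, mark=none, face=up}, since pile = 5.
Negative: {row=4, pile=1, mark=dot, face=down}, since pile = 1.
Positive: {row=3, pile=6, mark=star, face=up}, since pile = 6.

Positive, Negative, Positive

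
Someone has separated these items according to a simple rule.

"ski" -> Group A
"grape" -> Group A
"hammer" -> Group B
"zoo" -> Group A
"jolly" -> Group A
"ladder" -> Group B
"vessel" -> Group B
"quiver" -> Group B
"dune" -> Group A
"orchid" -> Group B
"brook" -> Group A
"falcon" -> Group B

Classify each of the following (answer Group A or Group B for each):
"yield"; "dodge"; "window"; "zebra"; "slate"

Group A, Group A, Group B, Group A, Group A

A rule that fits every label: length ≤ 5 — true of each 'Group A' example, false of each 'Group B' one.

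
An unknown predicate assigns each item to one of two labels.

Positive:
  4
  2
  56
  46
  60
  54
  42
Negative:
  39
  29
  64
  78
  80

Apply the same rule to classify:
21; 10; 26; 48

The common property of the 'Positive' items is: even AND at most 60. No 'Negative' item has it.
21: Negative (21 is odd, 21 ≤ 60).
10: Positive (10 is even, 10 ≤ 60).
26: Positive (26 is even, 26 ≤ 60).
48: Positive (48 is even, 48 ≤ 60).

Negative, Positive, Positive, Positive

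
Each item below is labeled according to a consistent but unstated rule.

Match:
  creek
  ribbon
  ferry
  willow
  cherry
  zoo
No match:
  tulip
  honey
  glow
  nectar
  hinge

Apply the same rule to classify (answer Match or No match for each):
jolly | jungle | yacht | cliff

Match, No match, No match, Match

The pattern is that an item is 'Match' exactly when: has a double letter.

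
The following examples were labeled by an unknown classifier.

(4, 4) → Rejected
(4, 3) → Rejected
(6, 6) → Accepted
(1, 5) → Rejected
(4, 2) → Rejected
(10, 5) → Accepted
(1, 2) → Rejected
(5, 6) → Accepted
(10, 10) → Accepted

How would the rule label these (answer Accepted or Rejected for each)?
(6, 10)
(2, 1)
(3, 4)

Accepted, Rejected, Rejected

The common property of the 'Accepted' items is: sum ≥ 11. No 'Rejected' item has it.
(6, 10) — 6+10 = 16, hence Accepted. (2, 1) — 2+1 = 3, hence Rejected. (3, 4) — 3+4 = 7, hence Rejected.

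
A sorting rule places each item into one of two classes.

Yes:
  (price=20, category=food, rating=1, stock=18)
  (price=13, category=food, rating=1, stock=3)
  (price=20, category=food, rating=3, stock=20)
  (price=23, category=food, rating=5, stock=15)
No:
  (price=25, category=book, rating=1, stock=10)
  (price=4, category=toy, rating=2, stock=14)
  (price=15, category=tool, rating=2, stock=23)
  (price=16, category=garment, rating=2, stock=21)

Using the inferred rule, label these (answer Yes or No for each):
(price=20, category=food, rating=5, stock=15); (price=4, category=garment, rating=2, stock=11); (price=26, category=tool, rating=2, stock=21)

Every 'Yes' example satisfies: category is food. None of the 'No' examples do.

Yes, No, No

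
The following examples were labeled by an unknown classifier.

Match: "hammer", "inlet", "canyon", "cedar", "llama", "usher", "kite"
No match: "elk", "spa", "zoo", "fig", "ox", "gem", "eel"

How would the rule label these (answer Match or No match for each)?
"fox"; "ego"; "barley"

No match, No match, Match

One predicate separates the groups cleanly: length ≥ 4.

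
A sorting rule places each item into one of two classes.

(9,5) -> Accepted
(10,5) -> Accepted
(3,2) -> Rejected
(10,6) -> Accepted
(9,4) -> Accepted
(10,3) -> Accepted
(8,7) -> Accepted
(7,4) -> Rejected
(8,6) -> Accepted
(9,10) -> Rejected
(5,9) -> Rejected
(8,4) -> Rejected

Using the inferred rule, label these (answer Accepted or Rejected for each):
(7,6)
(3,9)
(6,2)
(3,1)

Every 'Accepted' example satisfies: first > second AND sum ≥ 13. None of the 'Rejected' examples do.

Accepted, Rejected, Rejected, Rejected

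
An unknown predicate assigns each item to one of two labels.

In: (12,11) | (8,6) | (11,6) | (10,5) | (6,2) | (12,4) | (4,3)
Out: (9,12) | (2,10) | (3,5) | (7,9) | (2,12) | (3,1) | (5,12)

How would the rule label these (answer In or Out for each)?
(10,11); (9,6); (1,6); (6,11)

Rule: first > second AND sum ≥ 7. This holds for each 'In' example and fails for each 'Out' one.
(10,11): Out (10 < 11, 10+11 = 21). (9,6): In (9 > 6, 9+6 = 15). (1,6): Out (1 < 6, 1+6 = 7). (6,11): Out (6 < 11, 6+11 = 17).

Out, In, Out, Out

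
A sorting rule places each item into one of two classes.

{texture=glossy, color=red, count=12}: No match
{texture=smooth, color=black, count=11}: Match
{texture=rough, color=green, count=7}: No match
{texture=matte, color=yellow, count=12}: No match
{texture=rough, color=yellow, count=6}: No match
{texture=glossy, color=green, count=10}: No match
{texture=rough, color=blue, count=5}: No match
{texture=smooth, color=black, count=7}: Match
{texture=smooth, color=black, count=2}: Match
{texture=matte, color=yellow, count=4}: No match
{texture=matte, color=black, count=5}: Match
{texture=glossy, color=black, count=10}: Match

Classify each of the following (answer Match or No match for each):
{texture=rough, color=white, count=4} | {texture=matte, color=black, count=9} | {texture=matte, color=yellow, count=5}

No match, Match, No match

The rule appears to be: color is black.
{texture=rough, color=white, count=4}: No match (color is white).
{texture=matte, color=black, count=9}: Match (color is black).
{texture=matte, color=yellow, count=5}: No match (color is yellow).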